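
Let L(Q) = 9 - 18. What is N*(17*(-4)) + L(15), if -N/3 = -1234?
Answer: -251745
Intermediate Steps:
L(Q) = -9
N = 3702 (N = -3*(-1234) = 3702)
N*(17*(-4)) + L(15) = 3702*(17*(-4)) - 9 = 3702*(-68) - 9 = -251736 - 9 = -251745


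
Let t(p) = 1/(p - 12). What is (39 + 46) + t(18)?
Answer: 511/6 ≈ 85.167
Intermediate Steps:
t(p) = 1/(-12 + p)
(39 + 46) + t(18) = (39 + 46) + 1/(-12 + 18) = 85 + 1/6 = 511/6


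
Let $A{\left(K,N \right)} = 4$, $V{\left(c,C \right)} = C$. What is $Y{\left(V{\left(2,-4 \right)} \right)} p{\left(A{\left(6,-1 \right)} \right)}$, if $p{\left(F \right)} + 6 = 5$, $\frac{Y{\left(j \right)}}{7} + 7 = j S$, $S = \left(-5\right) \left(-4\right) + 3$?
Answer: $693$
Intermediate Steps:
$S = 23$ ($S = 20 + 3 = 23$)
$Y{\left(j \right)} = -49 + 161 j$ ($Y{\left(j \right)} = -49 + 7 j 23 = -49 + 7 \cdot 23 j = -49 + 161 j$)
$p{\left(F \right)} = -1$ ($p{\left(F \right)} = -6 + 5 = -1$)
$Y{\left(V{\left(2,-4 \right)} \right)} p{\left(A{\left(6,-1 \right)} \right)} = \left(-49 + 161 \left(-4\right)\right) \left(-1\right) = \left(-49 - 644\right) \left(-1\right) = \left(-693\right) \left(-1\right) = 693$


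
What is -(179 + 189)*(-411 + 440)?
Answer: -10672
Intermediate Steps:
-(179 + 189)*(-411 + 440) = -368*29 = -1*10672 = -10672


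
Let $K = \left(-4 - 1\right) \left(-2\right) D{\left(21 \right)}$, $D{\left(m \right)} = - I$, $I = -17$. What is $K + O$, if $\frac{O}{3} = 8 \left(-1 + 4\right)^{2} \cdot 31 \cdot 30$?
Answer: $201050$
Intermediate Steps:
$D{\left(m \right)} = 17$ ($D{\left(m \right)} = \left(-1\right) \left(-17\right) = 17$)
$K = 170$ ($K = \left(-4 - 1\right) \left(-2\right) 17 = \left(-5\right) \left(-2\right) 17 = 10 \cdot 17 = 170$)
$O = 200880$ ($O = 3 \cdot 8 \left(-1 + 4\right)^{2} \cdot 31 \cdot 30 = 3 \cdot 8 \cdot 3^{2} \cdot 31 \cdot 30 = 3 \cdot 8 \cdot 9 \cdot 31 \cdot 30 = 3 \cdot 72 \cdot 31 \cdot 30 = 3 \cdot 2232 \cdot 30 = 3 \cdot 66960 = 200880$)
$K + O = 170 + 200880 = 201050$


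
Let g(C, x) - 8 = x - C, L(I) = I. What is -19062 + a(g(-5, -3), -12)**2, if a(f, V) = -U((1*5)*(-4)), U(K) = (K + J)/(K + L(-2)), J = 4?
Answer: -2306438/121 ≈ -19061.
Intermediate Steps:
U(K) = (4 + K)/(-2 + K) (U(K) = (K + 4)/(K - 2) = (4 + K)/(-2 + K))
g(C, x) = 8 + x - C (g(C, x) = 8 + (x - C) = 8 + x - C)
a(f, V) = -8/11 (a(f, V) = -(4 + (1*5)*(-4))/(-2 + (1*5)*(-4)) = -(4 + 5*(-4))/(-2 + 5*(-4)) = -(4 - 20)/(-2 - 20) = -(-16)/(-22) = -(-1)*(-16)/22 = -1*8/11 = -8/11)
-19062 + a(g(-5, -3), -12)**2 = -19062 + (-8/11)**2 = -19062 + 64/121 = -2306438/121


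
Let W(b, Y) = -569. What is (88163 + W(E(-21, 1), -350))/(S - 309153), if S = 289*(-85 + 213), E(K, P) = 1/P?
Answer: -87594/272161 ≈ -0.32185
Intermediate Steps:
S = 36992 (S = 289*128 = 36992)
(88163 + W(E(-21, 1), -350))/(S - 309153) = (88163 - 569)/(36992 - 309153) = 87594/(-272161) = 87594*(-1/272161) = -87594/272161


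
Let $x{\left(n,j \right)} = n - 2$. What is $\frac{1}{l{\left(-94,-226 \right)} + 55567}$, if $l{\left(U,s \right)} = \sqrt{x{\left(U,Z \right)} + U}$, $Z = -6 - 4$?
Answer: $\frac{55567}{3087691679} - \frac{i \sqrt{190}}{3087691679} \approx 1.7996 \cdot 10^{-5} - 4.4642 \cdot 10^{-9} i$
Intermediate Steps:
$Z = -10$ ($Z = -6 - 4 = -10$)
$x{\left(n,j \right)} = -2 + n$
$l{\left(U,s \right)} = \sqrt{-2 + 2 U}$ ($l{\left(U,s \right)} = \sqrt{\left(-2 + U\right) + U} = \sqrt{-2 + 2 U}$)
$\frac{1}{l{\left(-94,-226 \right)} + 55567} = \frac{1}{\sqrt{-2 + 2 \left(-94\right)} + 55567} = \frac{1}{\sqrt{-2 - 188} + 55567} = \frac{1}{\sqrt{-190} + 55567} = \frac{1}{i \sqrt{190} + 55567} = \frac{1}{55567 + i \sqrt{190}}$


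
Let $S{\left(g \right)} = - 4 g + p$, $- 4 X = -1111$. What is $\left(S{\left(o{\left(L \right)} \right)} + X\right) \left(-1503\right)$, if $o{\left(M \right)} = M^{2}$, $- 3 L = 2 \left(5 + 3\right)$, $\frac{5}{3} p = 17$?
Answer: $- \frac{5235617}{20} \approx -2.6178 \cdot 10^{5}$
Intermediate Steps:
$p = \frac{51}{5}$ ($p = \frac{3}{5} \cdot 17 = \frac{51}{5} \approx 10.2$)
$X = \frac{1111}{4}$ ($X = \left(- \frac{1}{4}\right) \left(-1111\right) = \frac{1111}{4} \approx 277.75$)
$L = - \frac{16}{3}$ ($L = - \frac{2 \left(5 + 3\right)}{3} = - \frac{2 \cdot 8}{3} = \left(- \frac{1}{3}\right) 16 = - \frac{16}{3} \approx -5.3333$)
$S{\left(g \right)} = \frac{51}{5} - 4 g$ ($S{\left(g \right)} = - 4 g + \frac{51}{5} = \frac{51}{5} - 4 g$)
$\left(S{\left(o{\left(L \right)} \right)} + X\right) \left(-1503\right) = \left(\left(\frac{51}{5} - 4 \left(- \frac{16}{3}\right)^{2}\right) + \frac{1111}{4}\right) \left(-1503\right) = \left(\left(\frac{51}{5} - \frac{1024}{9}\right) + \frac{1111}{4}\right) \left(-1503\right) = \left(- \frac{4661}{45} + \frac{1111}{4}\right) \left(-1503\right) = \frac{31351}{180} \left(-1503\right) = - \frac{5235617}{20}$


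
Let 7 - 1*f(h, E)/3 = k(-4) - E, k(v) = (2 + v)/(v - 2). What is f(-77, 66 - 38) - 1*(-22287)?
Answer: 22391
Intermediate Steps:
k(v) = (2 + v)/(-2 + v)
f(h, E) = 20 + 3*E (f(h, E) = 21 - 3*((2 - 4)/(-2 - 4) - E) = 21 - 3*(-2/(-6) - E) = 21 - 3*(-⅙*(-2) - E) = 21 - 3*(⅓ - E) = 21 + (-1 + 3*E) = 20 + 3*E)
f(-77, 66 - 38) - 1*(-22287) = (20 + 3*(66 - 38)) - 1*(-22287) = (20 + 3*28) + 22287 = (20 + 84) + 22287 = 104 + 22287 = 22391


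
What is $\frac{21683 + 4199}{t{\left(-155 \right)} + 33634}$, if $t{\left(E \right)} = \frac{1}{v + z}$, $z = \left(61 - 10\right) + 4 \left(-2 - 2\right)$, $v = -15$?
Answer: $\frac{517640}{672681} \approx 0.76952$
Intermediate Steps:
$z = 35$ ($z = 51 + 4 \left(-2 - 2\right) = 51 + 4 \left(-4\right) = 51 - 16 = 35$)
$t{\left(E \right)} = \frac{1}{20}$ ($t{\left(E \right)} = \frac{1}{-15 + 35} = \frac{1}{20}$)
$\frac{21683 + 4199}{t{\left(-155 \right)} + 33634} = \frac{21683 + 4199}{\frac{1}{20} + 33634} = \frac{25882}{\frac{672681}{20}} = 25882 \cdot \frac{20}{672681} = \frac{517640}{672681}$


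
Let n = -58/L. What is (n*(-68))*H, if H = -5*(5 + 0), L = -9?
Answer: 98600/9 ≈ 10956.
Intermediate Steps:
n = 58/9 (n = -58/(-9) = -58*(-⅑) = 58/9 ≈ 6.4444)
H = -25 (H = -5*5 = -25)
(n*(-68))*H = ((58/9)*(-68))*(-25) = -3944/9*(-25) = 98600/9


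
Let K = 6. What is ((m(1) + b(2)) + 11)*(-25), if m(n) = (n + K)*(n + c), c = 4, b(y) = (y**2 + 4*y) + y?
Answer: -1500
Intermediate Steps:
b(y) = y**2 + 5*y
m(n) = (4 + n)*(6 + n) (m(n) = (n + 6)*(n + 4) = (6 + n)*(4 + n) = (4 + n)*(6 + n))
((m(1) + b(2)) + 11)*(-25) = (((24 + 1**2 + 10*1) + 2*(5 + 2)) + 11)*(-25) = (((24 + 1 + 10) + 2*7) + 11)*(-25) = ((35 + 14) + 11)*(-25) = (49 + 11)*(-25) = 60*(-25) = -1500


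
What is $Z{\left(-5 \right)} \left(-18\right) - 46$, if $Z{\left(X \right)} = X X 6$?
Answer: $-2746$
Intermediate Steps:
$Z{\left(X \right)} = 6 X^{2}$ ($Z{\left(X \right)} = X^{2} \cdot 6 = 6 X^{2}$)
$Z{\left(-5 \right)} \left(-18\right) - 46 = 6 \left(-5\right)^{2} \left(-18\right) - 46 = 6 \cdot 25 \left(-18\right) - 46 = 150 \left(-18\right) - 46 = -2700 - 46 = -2746$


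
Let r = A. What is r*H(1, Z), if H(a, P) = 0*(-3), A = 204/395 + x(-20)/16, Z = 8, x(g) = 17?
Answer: 0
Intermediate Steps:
A = 9979/6320 (A = 204/395 + 17/16 = 9979/6320 ≈ 1.5790)
H(a, P) = 0
r = 9979/6320 ≈ 1.5790
r*H(1, Z) = (9979/6320)*0 = 0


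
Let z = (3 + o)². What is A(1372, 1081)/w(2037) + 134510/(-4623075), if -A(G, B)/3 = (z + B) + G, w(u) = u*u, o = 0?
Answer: -13161725692/426285424215 ≈ -0.030875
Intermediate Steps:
z = 9 (z = (3 + 0)² = 3² = 9)
w(u) = u²
A(G, B) = -27 - 3*B - 3*G (A(G, B) = -3*((9 + B) + G) = -3*(9 + B + G) = -27 - 3*B - 3*G)
A(1372, 1081)/w(2037) + 134510/(-4623075) = (-27 - 3*1081 - 3*1372)/(2037²) + 134510/(-4623075) = (-27 - 3243 - 4116)/4149369 + 134510*(-1/4623075) = -7386*1/4149369 - 26902/924615 = -2462/1383123 - 26902/924615 = -13161725692/426285424215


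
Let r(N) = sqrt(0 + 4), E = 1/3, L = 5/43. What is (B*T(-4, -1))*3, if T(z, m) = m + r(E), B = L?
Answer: 15/43 ≈ 0.34884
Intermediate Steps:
L = 5/43 (L = 5*(1/43) = 5/43 ≈ 0.11628)
B = 5/43 ≈ 0.11628
E = 1/3 (E = 1*(1/3) = 1/3 ≈ 0.33333)
r(N) = 2 (r(N) = sqrt(4) = 2)
T(z, m) = 2 + m (T(z, m) = m + 2 = 2 + m)
(B*T(-4, -1))*3 = (5*(2 - 1)/43)*3 = ((5/43)*1)*3 = (5/43)*3 = 15/43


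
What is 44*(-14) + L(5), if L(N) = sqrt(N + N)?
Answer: -616 + sqrt(10) ≈ -612.84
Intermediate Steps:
L(N) = sqrt(2)*sqrt(N) (L(N) = sqrt(2*N) = sqrt(2)*sqrt(N))
44*(-14) + L(5) = 44*(-14) + sqrt(2)*sqrt(5) = -616 + sqrt(10)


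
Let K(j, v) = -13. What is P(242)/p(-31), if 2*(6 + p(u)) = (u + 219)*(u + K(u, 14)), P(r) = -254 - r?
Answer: 248/2071 ≈ 0.11975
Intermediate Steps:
p(u) = -6 + (-13 + u)*(219 + u)/2 (p(u) = -6 + ((u + 219)*(u - 13))/2 = -6 + ((219 + u)*(-13 + u))/2 = -6 + ((-13 + u)*(219 + u))/2 = -6 + (-13 + u)*(219 + u)/2)
P(242)/p(-31) = (-254 - 1*242)/(-2859/2 + (½)*(-31)² + 103*(-31)) = (-254 - 242)/(-2859/2 + (½)*961 - 3193) = -496/(-2859/2 + 961/2 - 3193) = -496/(-4142) = -496*(-1/4142) = 248/2071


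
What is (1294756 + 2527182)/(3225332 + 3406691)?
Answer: 3821938/6632023 ≈ 0.57629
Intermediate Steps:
(1294756 + 2527182)/(3225332 + 3406691) = 3821938/6632023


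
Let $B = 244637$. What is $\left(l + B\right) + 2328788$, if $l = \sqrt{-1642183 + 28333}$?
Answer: $2573425 + 5 i \sqrt{64554} \approx 2.5734 \cdot 10^{6} + 1270.4 i$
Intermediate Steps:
$l = 5 i \sqrt{64554}$ ($l = \sqrt{-1613850} = 5 i \sqrt{64554} \approx 1270.4 i$)
$\left(l + B\right) + 2328788 = \left(5 i \sqrt{64554} + 244637\right) + 2328788 = \left(244637 + 5 i \sqrt{64554}\right) + 2328788 = 2573425 + 5 i \sqrt{64554}$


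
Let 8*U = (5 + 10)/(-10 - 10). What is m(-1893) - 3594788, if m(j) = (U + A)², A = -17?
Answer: -3680763703/1024 ≈ -3.5945e+6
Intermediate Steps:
U = -3/32 (U = ((5 + 10)/(-10 - 10))/8 = (15/(-20))/8 = (15*(-1/20))/8 = (⅛)*(-¾) = -3/32 ≈ -0.093750)
m(j) = 299209/1024 (m(j) = (-3/32 - 17)² = (-547/32)² = 299209/1024)
m(-1893) - 3594788 = 299209/1024 - 3594788 = -3680763703/1024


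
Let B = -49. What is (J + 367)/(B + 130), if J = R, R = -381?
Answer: -14/81 ≈ -0.17284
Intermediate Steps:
J = -381
(J + 367)/(B + 130) = (-381 + 367)/(-49 + 130) = -14/81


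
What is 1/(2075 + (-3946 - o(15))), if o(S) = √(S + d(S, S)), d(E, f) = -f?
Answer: -1/1871 ≈ -0.00053447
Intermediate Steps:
o(S) = 0 (o(S) = √(S - S) = √0 = 0)
1/(2075 + (-3946 - o(15))) = 1/(2075 + (-3946 - 1*0)) = 1/(2075 + (-3946 + 0)) = 1/(2075 - 3946) = 1/(-1871) = -1/1871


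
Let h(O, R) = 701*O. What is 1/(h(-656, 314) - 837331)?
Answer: -1/1297187 ≈ -7.7090e-7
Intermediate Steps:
1/(h(-656, 314) - 837331) = 1/(701*(-656) - 837331) = 1/(-459856 - 837331) = 1/(-1297187) = -1/1297187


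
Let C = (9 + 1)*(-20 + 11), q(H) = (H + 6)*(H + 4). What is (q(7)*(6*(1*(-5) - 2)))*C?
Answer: 540540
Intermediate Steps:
q(H) = (4 + H)*(6 + H) (q(H) = (6 + H)*(4 + H) = (4 + H)*(6 + H))
C = -90 (C = 10*(-9) = -90)
(q(7)*(6*(1*(-5) - 2)))*C = ((24 + 7² + 10*7)*(6*(1*(-5) - 2)))*(-90) = ((24 + 49 + 70)*(6*(-5 - 2)))*(-90) = (143*(6*(-7)))*(-90) = (143*(-42))*(-90) = -6006*(-90) = 540540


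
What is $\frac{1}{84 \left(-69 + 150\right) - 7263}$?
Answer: $- \frac{1}{459} \approx -0.0021787$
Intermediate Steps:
$\frac{1}{84 \left(-69 + 150\right) - 7263} = \frac{1}{84 \cdot 81 - 7263} = \frac{1}{6804 - 7263} = \frac{1}{-459} = - \frac{1}{459}$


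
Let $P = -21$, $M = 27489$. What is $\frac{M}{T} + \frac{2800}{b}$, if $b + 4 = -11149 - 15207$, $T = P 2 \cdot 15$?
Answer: $- \frac{864731}{19770} \approx -43.74$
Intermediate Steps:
$T = -630$ ($T = \left(-21\right) 2 \cdot 15 = \left(-42\right) 15 = -630$)
$b = -26360$ ($b = -4 - 26356 = -26360$)
$\frac{M}{T} + \frac{2800}{b} = \frac{27489}{-630} + \frac{2800}{-26360} = 27489 \left(- \frac{1}{630}\right) + 2800 \left(- \frac{1}{26360}\right) = - \frac{1309}{30} - \frac{70}{659} = - \frac{864731}{19770}$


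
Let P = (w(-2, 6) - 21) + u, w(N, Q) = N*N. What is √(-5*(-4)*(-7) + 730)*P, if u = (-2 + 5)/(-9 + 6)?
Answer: -18*√590 ≈ -437.22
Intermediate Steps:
u = -1 (u = 3/(-3) = 3*(-⅓) = -1)
w(N, Q) = N²
P = -18 (P = ((-2)² - 21) - 1 = (4 - 21) - 1 = -17 - 1 = -18)
√(-5*(-4)*(-7) + 730)*P = √(-5*(-4)*(-7) + 730)*(-18) = √(20*(-7) + 730)*(-18) = √(-140 + 730)*(-18) = √590*(-18) = -18*√590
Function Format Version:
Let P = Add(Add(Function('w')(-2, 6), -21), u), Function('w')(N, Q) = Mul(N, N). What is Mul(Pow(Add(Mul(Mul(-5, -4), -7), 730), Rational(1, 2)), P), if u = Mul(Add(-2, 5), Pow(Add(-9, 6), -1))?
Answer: Mul(-18, Pow(590, Rational(1, 2))) ≈ -437.22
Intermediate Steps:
u = -1 (u = Mul(3, Pow(-3, -1)) = Mul(3, Rational(-1, 3)) = -1)
Function('w')(N, Q) = Pow(N, 2)
P = -18 (P = Add(Add(Pow(-2, 2), -21), -1) = Add(Add(4, -21), -1) = Add(-17, -1) = -18)
Mul(Pow(Add(Mul(Mul(-5, -4), -7), 730), Rational(1, 2)), P) = Mul(Pow(Add(Mul(Mul(-5, -4), -7), 730), Rational(1, 2)), -18) = Mul(Pow(Add(Mul(20, -7), 730), Rational(1, 2)), -18) = Mul(Pow(Add(-140, 730), Rational(1, 2)), -18) = Mul(Pow(590, Rational(1, 2)), -18) = Mul(-18, Pow(590, Rational(1, 2)))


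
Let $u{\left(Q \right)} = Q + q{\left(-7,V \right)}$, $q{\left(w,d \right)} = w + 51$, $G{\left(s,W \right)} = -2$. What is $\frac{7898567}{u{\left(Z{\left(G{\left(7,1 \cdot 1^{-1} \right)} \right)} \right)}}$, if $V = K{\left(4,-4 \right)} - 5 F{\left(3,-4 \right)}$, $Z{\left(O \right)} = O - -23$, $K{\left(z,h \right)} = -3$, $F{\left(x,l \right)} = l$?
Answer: $\frac{7898567}{65} \approx 1.2152 \cdot 10^{5}$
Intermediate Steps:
$Z{\left(O \right)} = 23 + O$ ($Z{\left(O \right)} = O + 23 = 23 + O$)
$V = 17$ ($V = -3 - -20 = -3 + 20 = 17$)
$q{\left(w,d \right)} = 51 + w$
$u{\left(Q \right)} = 44 + Q$ ($u{\left(Q \right)} = Q + \left(51 - 7\right) = Q + 44 = 44 + Q$)
$\frac{7898567}{u{\left(Z{\left(G{\left(7,1 \cdot 1^{-1} \right)} \right)} \right)}} = \frac{7898567}{44 + \left(23 - 2\right)} = \frac{7898567}{44 + 21} = \frac{7898567}{65}$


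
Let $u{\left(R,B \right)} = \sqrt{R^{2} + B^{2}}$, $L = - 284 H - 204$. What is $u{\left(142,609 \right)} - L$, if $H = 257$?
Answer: $73192 + \sqrt{391045} \approx 73817.0$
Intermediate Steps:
$L = -73192$ ($L = \left(-284\right) 257 - 204 = -72988 - 204 = -73192$)
$u{\left(R,B \right)} = \sqrt{B^{2} + R^{2}}$
$u{\left(142,609 \right)} - L = \sqrt{609^{2} + 142^{2}} - -73192 = \sqrt{370881 + 20164} + 73192 = \sqrt{391045} + 73192 = 73192 + \sqrt{391045}$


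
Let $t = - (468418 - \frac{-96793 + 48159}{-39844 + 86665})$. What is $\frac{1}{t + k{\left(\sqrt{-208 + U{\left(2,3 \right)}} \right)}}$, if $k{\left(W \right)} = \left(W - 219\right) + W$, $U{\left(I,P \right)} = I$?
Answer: $- \frac{1027351139528631}{481455824913826573105} - \frac{4384412082 i \sqrt{206}}{481455824913826573105} \approx -2.1338 \cdot 10^{-6} - 1.307 \cdot 10^{-10} i$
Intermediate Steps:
$t = - \frac{21931847812}{46821}$ ($t = - (468418 - - \frac{48634}{46821}) = - (468418 + \frac{48634}{46821}) = \left(-1\right) \frac{21931847812}{46821} = - \frac{21931847812}{46821} \approx -4.6842 \cdot 10^{5}$)
$k{\left(W \right)} = -219 + 2 W$ ($k{\left(W \right)} = \left(-219 + W\right) + W = -219 + 2 W$)
$\frac{1}{t + k{\left(\sqrt{-208 + U{\left(2,3 \right)}} \right)}} = \frac{1}{- \frac{21931847812}{46821} - \left(219 - 2 \sqrt{-208 + 2}\right)} = \frac{1}{- \frac{21931847812}{46821} - \left(219 - 2 \sqrt{-206}\right)} = \frac{1}{- \frac{21931847812}{46821} - \left(219 - 2 i \sqrt{206}\right)} = \frac{1}{- \frac{21942101611}{46821} + 2 i \sqrt{206}}$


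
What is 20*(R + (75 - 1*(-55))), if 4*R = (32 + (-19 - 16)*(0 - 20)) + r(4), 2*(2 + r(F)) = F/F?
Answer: 12505/2 ≈ 6252.5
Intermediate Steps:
r(F) = -3/2 (r(F) = -2 + (F/F)/2 = -2 + (½)*1 = -2 + ½ = -3/2)
R = 1461/8 (R = ((32 + (-19 - 16)*(0 - 20)) - 3/2)/4 = ((32 - 35*(-20)) - 3/2)/4 = ((32 + 700) - 3/2)/4 = (732 - 3/2)/4 = (¼)*(1461/2) = 1461/8 ≈ 182.63)
20*(R + (75 - 1*(-55))) = 20*(1461/8 + (75 - 1*(-55))) = 20*(1461/8 + (75 + 55)) = 20*(1461/8 + 130) = 20*(2501/8) = 12505/2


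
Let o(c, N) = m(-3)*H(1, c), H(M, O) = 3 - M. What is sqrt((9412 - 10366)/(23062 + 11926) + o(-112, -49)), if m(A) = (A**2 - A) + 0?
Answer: sqrt(7336616226)/17494 ≈ 4.8962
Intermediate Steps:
m(A) = A**2 - A
o(c, N) = 24 (o(c, N) = (-3*(-1 - 3))*(3 - 1*1) = (-3*(-4))*(3 - 1) = 12*2 = 24)
sqrt((9412 - 10366)/(23062 + 11926) + o(-112, -49)) = sqrt((9412 - 10366)/(23062 + 11926) + 24) = sqrt(-954/34988 + 24) = sqrt(-954*1/34988 + 24) = sqrt(-477/17494 + 24) = sqrt(419379/17494) = sqrt(7336616226)/17494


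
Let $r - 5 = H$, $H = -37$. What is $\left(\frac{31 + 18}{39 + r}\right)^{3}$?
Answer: $343$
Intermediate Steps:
$r = -32$ ($r = 5 - 37 = -32$)
$\left(\frac{31 + 18}{39 + r}\right)^{3} = \left(\frac{31 + 18}{39 - 32}\right)^{3} = \left(\frac{49}{7}\right)^{3} = \left(49 \cdot \frac{1}{7}\right)^{3} = 7^{3} = 343$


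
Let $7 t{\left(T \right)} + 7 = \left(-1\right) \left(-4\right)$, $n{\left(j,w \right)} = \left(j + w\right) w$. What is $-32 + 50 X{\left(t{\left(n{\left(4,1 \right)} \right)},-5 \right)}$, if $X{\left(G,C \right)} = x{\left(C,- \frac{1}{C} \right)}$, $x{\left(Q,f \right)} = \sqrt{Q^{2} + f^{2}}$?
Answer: $-32 + 10 \sqrt{626} \approx 218.2$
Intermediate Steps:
$n{\left(j,w \right)} = w \left(j + w\right)$
$t{\left(T \right)} = - \frac{3}{7}$ ($t{\left(T \right)} = -1 + \frac{\left(-1\right) \left(-4\right)}{7} = -1 + \frac{1}{7} \cdot 4 = -1 + \frac{4}{7} = - \frac{3}{7}$)
$X{\left(G,C \right)} = \sqrt{\frac{1}{C^{2}} + C^{2}}$ ($X{\left(G,C \right)} = \sqrt{C^{2} + \left(- \frac{1}{C}\right)^{2}} = \sqrt{C^{2} + \frac{1}{C^{2}}} = \sqrt{\frac{1}{C^{2}} + C^{2}}$)
$-32 + 50 X{\left(t{\left(n{\left(4,1 \right)} \right)},-5 \right)} = -32 + 50 \sqrt{\frac{1 + \left(-5\right)^{4}}{25}} = -32 + 50 \sqrt{\frac{1 + 625}{25}} = -32 + 50 \sqrt{\frac{1}{25} \cdot 626} = -32 + 50 \sqrt{\frac{626}{25}} = -32 + 50 \frac{\sqrt{626}}{5} = -32 + 10 \sqrt{626}$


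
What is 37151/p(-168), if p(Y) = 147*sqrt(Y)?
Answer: -37151*I*sqrt(42)/12348 ≈ -19.498*I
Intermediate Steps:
37151/p(-168) = 37151/((147*sqrt(-168))) = 37151/((147*(2*I*sqrt(42)))) = 37151/((294*I*sqrt(42))) = 37151*(-I*sqrt(42)/12348) = -37151*I*sqrt(42)/12348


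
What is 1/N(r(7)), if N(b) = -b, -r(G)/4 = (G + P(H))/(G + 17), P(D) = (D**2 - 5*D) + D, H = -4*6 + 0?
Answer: 6/679 ≈ 0.0088365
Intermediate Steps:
H = -24 (H = -24 + 0 = -24)
P(D) = D**2 - 4*D
r(G) = -4*(672 + G)/(17 + G) (r(G) = -4*(G - 24*(-4 - 24))/(G + 17) = -4*(G - 24*(-28))/(17 + G) = -4*(G + 672)/(17 + G) = -4*(672 + G)/(17 + G))
1/N(r(7)) = 1/(-4*(-672 - 1*7)/(17 + 7)) = 1/(-4*(-672 - 7)/24) = 1/(-4*(-679)/24) = 1/(-1*(-679/6)) = 1/(679/6) = 6/679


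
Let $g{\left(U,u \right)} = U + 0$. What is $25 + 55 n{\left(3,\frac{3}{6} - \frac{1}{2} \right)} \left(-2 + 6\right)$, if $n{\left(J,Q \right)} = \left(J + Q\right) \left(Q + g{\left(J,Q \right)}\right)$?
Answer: $2005$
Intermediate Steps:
$g{\left(U,u \right)} = U$
$n{\left(J,Q \right)} = \left(J + Q\right)^{2}$ ($n{\left(J,Q \right)} = \left(J + Q\right) \left(Q + J\right) = \left(J + Q\right) \left(J + Q\right) = \left(J + Q\right)^{2}$)
$25 + 55 n{\left(3,\frac{3}{6} - \frac{1}{2} \right)} \left(-2 + 6\right) = 25 + 55 \left(3^{2} + \left(\frac{3}{6} - \frac{1}{2}\right)^{2} + 2 \cdot 3 \left(\frac{3}{6} - \frac{1}{2}\right)\right) \left(-2 + 6\right) = 25 + 55 \left(9 + \left(3 \cdot \frac{1}{6} - \frac{1}{2}\right)^{2} + 2 \cdot 3 \left(3 \cdot \frac{1}{6} - \frac{1}{2}\right)\right) 4 = 25 + 55 \left(9 + \left(\frac{1}{2} - \frac{1}{2}\right)^{2} + 2 \cdot 3 \left(\frac{1}{2} - \frac{1}{2}\right)\right) 4 = 25 + 55 \left(9 + 0^{2} + 2 \cdot 3 \cdot 0\right) 4 = 25 + 55 \left(9 + 0 + 0\right) 4 = 25 + 55 \cdot 9 \cdot 4 = 25 + 55 \cdot 36 = 25 + 1980 = 2005$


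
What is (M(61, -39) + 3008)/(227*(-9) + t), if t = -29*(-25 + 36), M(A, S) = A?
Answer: -3069/2362 ≈ -1.2993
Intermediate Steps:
t = -319 (t = -29*11 = -319)
(M(61, -39) + 3008)/(227*(-9) + t) = (61 + 3008)/(227*(-9) - 319) = 3069/(-2043 - 319) = 3069/(-2362) = 3069*(-1/2362) = -3069/2362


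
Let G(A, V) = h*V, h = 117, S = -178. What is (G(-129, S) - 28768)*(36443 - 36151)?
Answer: -14481448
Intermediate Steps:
G(A, V) = 117*V
(G(-129, S) - 28768)*(36443 - 36151) = (117*(-178) - 28768)*(36443 - 36151) = (-20826 - 28768)*292 = -49594*292 = -14481448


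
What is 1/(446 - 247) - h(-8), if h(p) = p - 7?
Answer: 2986/199 ≈ 15.005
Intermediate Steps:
h(p) = -7 + p
1/(446 - 247) - h(-8) = 1/(446 - 247) - (-7 - 8) = 1/199 - 1*(-15) = 1/199 + 15 = 2986/199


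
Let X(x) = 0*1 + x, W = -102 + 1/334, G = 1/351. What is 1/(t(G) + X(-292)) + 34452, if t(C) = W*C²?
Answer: 413960762181006/12015581195 ≈ 34452.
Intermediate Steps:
G = 1/351 ≈ 0.0028490
W = -34067/334 (W = -102 + 1/334 = -34067/334 ≈ -102.00)
X(x) = x (X(x) = 0 + x = x)
t(C) = -34067*C²/334
1/(t(G) + X(-292)) + 34452 = 1/(-34067*(1/351)²/334 - 292) + 34452 = 1/(-34067/334*1/123201 - 292) + 34452 = 1/(-34067/41149134 - 292) + 34452 = 1/(-12015581195/41149134) + 34452 = -41149134/12015581195 + 34452 = 413960762181006/12015581195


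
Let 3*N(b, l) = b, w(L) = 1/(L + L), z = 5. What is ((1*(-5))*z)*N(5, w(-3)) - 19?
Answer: -182/3 ≈ -60.667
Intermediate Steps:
w(L) = 1/(2*L)
N(b, l) = b/3
((1*(-5))*z)*N(5, w(-3)) - 19 = ((1*(-5))*5)*((⅓)*5) - 19 = -5*5*(5/3) - 19 = -25*5/3 - 19 = -125/3 - 19 = -182/3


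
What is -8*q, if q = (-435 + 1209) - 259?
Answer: -4120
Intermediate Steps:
q = 515 (q = 774 - 259 = 515)
-8*q = -8*515 = -4120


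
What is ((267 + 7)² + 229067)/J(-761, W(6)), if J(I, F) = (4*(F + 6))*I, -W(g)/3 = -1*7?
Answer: -101381/27396 ≈ -3.7006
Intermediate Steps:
W(g) = 21 (W(g) = -(-3)*7 = -3*(-7) = 21)
J(I, F) = I*(24 + 4*F) (J(I, F) = (4*(6 + F))*I = (24 + 4*F)*I = I*(24 + 4*F))
((267 + 7)² + 229067)/J(-761, W(6)) = ((267 + 7)² + 229067)/((4*(-761)*(6 + 21))) = (274² + 229067)/((4*(-761)*27)) = (75076 + 229067)/(-82188) = 304143*(-1/82188) = -101381/27396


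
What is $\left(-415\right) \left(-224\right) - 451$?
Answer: $92509$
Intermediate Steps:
$\left(-415\right) \left(-224\right) - 451 = 92960 - 451 = 92509$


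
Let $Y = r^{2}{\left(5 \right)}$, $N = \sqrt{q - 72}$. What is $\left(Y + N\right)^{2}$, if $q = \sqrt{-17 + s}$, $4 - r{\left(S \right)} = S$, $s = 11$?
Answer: $\left(1 + \sqrt{-72 + i \sqrt{6}}\right)^{2} \approx -70.711 + 19.423 i$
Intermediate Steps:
$r{\left(S \right)} = 4 - S$
$q = i \sqrt{6}$ ($q = \sqrt{-17 + 11} = \sqrt{-6} = i \sqrt{6} \approx 2.4495 i$)
$N = \sqrt{-72 + i \sqrt{6}}$ ($N = \sqrt{i \sqrt{6} - 72} = \sqrt{-72 + i \sqrt{6}} \approx 0.1443 + 8.4865 i$)
$Y = 1$ ($Y = \left(4 - 5\right)^{2} = \left(-1\right)^{2} = 1$)
$\left(Y + N\right)^{2} = \left(1 + \sqrt{-72 + i \sqrt{6}}\right)^{2}$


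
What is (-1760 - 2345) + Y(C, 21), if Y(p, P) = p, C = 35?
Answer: -4070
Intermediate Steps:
(-1760 - 2345) + Y(C, 21) = (-1760 - 2345) + 35 = -4105 + 35 = -4070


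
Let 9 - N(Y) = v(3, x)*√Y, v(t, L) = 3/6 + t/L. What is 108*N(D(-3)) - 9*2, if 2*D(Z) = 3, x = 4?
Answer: 954 - 135*√6/2 ≈ 788.66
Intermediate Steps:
D(Z) = 3/2 (D(Z) = (½)*3 = 3/2)
v(t, L) = ½ + t/L (v(t, L) = 3*(⅙) + t/L = ½ + t/L)
N(Y) = 9 - 5*√Y/4 (N(Y) = 9 - (3 + (½)*4)/4*√Y = 9 - (3 + 2)/4*√Y = 9 - (¼)*5*√Y = 9 - 5*√Y/4)
108*N(D(-3)) - 9*2 = 108*(9 - 5*√6/8) - 9*2 = 108*(9 - 5*√6/8) - 18 = (972 - 135*√6/2) - 18 = 954 - 135*√6/2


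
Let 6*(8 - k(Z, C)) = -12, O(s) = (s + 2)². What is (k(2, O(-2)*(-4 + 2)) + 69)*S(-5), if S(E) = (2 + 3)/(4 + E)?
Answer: -395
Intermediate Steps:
O(s) = (2 + s)²
S(E) = 5/(4 + E)
k(Z, C) = 10 (k(Z, C) = 8 - ⅙*(-12) = 8 + 2 = 10)
(k(2, O(-2)*(-4 + 2)) + 69)*S(-5) = (10 + 69)*(5/(4 - 5)) = 79*(5/(-1)) = 79*(5*(-1)) = 79*(-5) = -395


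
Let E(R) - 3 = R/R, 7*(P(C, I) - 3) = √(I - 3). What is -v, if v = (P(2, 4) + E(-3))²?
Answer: -2500/49 ≈ -51.020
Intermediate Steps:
P(C, I) = 3 + √(-3 + I)/7 (P(C, I) = 3 + √(I - 3)/7 = 3 + √(-3 + I)/7)
E(R) = 4 (E(R) = 3 + R/R = 3 + 1 = 4)
v = 2500/49 (v = ((3 + √(-3 + 4)/7) + 4)² = ((3 + √1/7) + 4)² = ((3 + (⅐)*1) + 4)² = ((3 + ⅐) + 4)² = (22/7 + 4)² = (50/7)² = 2500/49 ≈ 51.020)
-v = -1*2500/49 = -2500/49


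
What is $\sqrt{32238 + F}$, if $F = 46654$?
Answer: $22 \sqrt{163} \approx 280.88$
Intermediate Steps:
$\sqrt{32238 + F} = \sqrt{32238 + 46654} = \sqrt{78892} = 22 \sqrt{163}$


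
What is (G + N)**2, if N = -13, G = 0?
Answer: 169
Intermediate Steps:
(G + N)**2 = (0 - 13)**2 = (-13)**2 = 169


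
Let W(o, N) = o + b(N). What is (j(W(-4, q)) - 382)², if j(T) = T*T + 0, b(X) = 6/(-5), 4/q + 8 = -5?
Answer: 78747876/625 ≈ 1.2600e+5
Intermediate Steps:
q = -4/13 (q = 4/(-8 - 5) = 4/(-13) = 4*(-1/13) = -4/13 ≈ -0.30769)
b(X) = -6/5 (b(X) = 6*(-⅕) = -6/5)
W(o, N) = -6/5 + o (W(o, N) = o - 6/5 = -6/5 + o)
j(T) = T² (j(T) = T² + 0 = T²)
(j(W(-4, q)) - 382)² = ((-6/5 - 4)² - 382)² = ((-26/5)² - 382)² = (676/25 - 382)² = (-8874/25)² = 78747876/625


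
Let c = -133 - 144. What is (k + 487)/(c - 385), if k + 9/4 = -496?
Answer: 45/2648 ≈ 0.016994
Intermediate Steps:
k = -1993/4 (k = -9/4 - 496 = -1993/4 ≈ -498.25)
c = -277
(k + 487)/(c - 385) = (-1993/4 + 487)/(-277 - 385) = -45/4/(-662) = -45/4*(-1/662) = 45/2648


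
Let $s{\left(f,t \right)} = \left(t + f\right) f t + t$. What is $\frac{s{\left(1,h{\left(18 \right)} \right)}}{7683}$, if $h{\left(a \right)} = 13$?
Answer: $\frac{5}{197} \approx 0.025381$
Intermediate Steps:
$s{\left(f,t \right)} = t + f t \left(f + t\right)$ ($s{\left(f,t \right)} = \left(f + t\right) f t + t = f \left(f + t\right) t + t = f t \left(f + t\right) + t = t + f t \left(f + t\right)$)
$\frac{s{\left(1,h{\left(18 \right)} \right)}}{7683} = \frac{13 \left(1 + 1^{2} + 1 \cdot 13\right)}{7683} = 13 \left(1 + 1 + 13\right) \frac{1}{7683} = 13 \cdot 15 \cdot \frac{1}{7683} = 195 \cdot \frac{1}{7683} = \frac{5}{197}$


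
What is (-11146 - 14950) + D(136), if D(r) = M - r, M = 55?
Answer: -26177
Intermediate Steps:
D(r) = 55 - r
(-11146 - 14950) + D(136) = (-11146 - 14950) + (55 - 1*136) = -26096 + (55 - 136) = -26096 - 81 = -26177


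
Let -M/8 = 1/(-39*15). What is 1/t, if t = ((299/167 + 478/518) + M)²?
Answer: 640242062030025/4760739735556996 ≈ 0.13448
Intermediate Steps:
M = 8/585 (M = -8/((-39)*15) = -(-8)/(39*15) = -8*(-1/585) = 8/585 ≈ 0.013675)
t = 4760739735556996/640242062030025 (t = ((299/167 + 478/518) + 8/585)² = ((299*(1/167) + 478*(1/518)) + 8/585)² = ((299/167 + 239/259) + 8/585)² = (117354/43253 + 8/585)² = (68998114/25303005)² = 4760739735556996/640242062030025 ≈ 7.4358)
1/t = 1/(4760739735556996/640242062030025) = 640242062030025/4760739735556996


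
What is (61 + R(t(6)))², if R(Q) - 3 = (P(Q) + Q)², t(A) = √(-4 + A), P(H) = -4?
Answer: 6852 - 1312*√2 ≈ 4996.6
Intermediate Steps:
R(Q) = 3 + (-4 + Q)²
(61 + R(t(6)))² = (61 + (3 + (-4 + √(-4 + 6))²))² = (61 + (3 + (-4 + √2)²))² = (64 + (-4 + √2)²)²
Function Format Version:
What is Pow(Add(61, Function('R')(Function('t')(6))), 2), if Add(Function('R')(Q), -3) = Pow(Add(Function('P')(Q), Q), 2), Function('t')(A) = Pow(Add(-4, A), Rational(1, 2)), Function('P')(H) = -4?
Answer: Add(6852, Mul(-1312, Pow(2, Rational(1, 2)))) ≈ 4996.6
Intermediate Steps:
Function('R')(Q) = Add(3, Pow(Add(-4, Q), 2))
Pow(Add(61, Function('R')(Function('t')(6))), 2) = Pow(Add(61, Add(3, Pow(Add(-4, Pow(Add(-4, 6), Rational(1, 2))), 2))), 2) = Pow(Add(61, Add(3, Pow(Add(-4, Pow(2, Rational(1, 2))), 2))), 2) = Pow(Add(64, Pow(Add(-4, Pow(2, Rational(1, 2))), 2)), 2)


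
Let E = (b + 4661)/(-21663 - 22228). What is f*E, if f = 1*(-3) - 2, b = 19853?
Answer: 122570/43891 ≈ 2.7926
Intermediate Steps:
f = -5 (f = -3 - 2 = -5)
E = -24514/43891 (E = (19853 + 4661)/(-21663 - 22228) = 24514/(-43891) = 24514*(-1/43891) = -24514/43891 ≈ -0.55852)
f*E = -5*(-24514/43891) = 122570/43891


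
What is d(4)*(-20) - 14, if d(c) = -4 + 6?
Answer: -54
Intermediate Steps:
d(c) = 2
d(4)*(-20) - 14 = 2*(-20) - 14 = -40 - 14 = -54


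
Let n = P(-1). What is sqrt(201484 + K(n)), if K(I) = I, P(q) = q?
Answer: 3*sqrt(22387) ≈ 448.87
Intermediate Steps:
n = -1
sqrt(201484 + K(n)) = sqrt(201484 - 1) = sqrt(201483) = 3*sqrt(22387)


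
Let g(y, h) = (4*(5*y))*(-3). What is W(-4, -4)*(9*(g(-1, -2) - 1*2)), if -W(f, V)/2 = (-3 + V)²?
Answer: -51156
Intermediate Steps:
g(y, h) = -60*y (g(y, h) = (20*y)*(-3) = -60*y)
W(f, V) = -2*(-3 + V)²
W(-4, -4)*(9*(g(-1, -2) - 1*2)) = (-2*(-3 - 4)²)*(9*(-60*(-1) - 1*2)) = (-2*(-7)²)*(9*(60 - 2)) = (-2*49)*(9*58) = -98*522 = -51156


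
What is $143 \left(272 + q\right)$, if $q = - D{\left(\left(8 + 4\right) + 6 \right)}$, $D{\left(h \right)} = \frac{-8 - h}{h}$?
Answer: $\frac{351923}{9} \approx 39103.0$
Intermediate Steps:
$D{\left(h \right)} = \frac{-8 - h}{h}$
$q = \frac{13}{9}$ ($q = - \frac{-8 - \left(\left(8 + 4\right) + 6\right)}{\left(8 + 4\right) + 6} = - \frac{-8 - \left(12 + 6\right)}{12 + 6} = - \frac{-8 - 18}{18} = - \frac{-26}{18} = \left(-1\right) \left(- \frac{13}{9}\right) = \frac{13}{9} \approx 1.4444$)
$143 \left(272 + q\right) = 143 \left(272 + \frac{13}{9}\right) = 143 \cdot \frac{2461}{9} = \frac{351923}{9}$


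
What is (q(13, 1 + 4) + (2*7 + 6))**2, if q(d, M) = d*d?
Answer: 35721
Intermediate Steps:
q(d, M) = d**2
(q(13, 1 + 4) + (2*7 + 6))**2 = (13**2 + (2*7 + 6))**2 = (169 + (14 + 6))**2 = (169 + 20)**2 = 189**2 = 35721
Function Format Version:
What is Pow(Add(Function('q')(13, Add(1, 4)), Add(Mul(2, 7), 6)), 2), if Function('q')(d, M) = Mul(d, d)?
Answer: 35721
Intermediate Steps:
Function('q')(d, M) = Pow(d, 2)
Pow(Add(Function('q')(13, Add(1, 4)), Add(Mul(2, 7), 6)), 2) = Pow(Add(Pow(13, 2), Add(Mul(2, 7), 6)), 2) = Pow(Add(169, Add(14, 6)), 2) = Pow(Add(169, 20), 2) = Pow(189, 2) = 35721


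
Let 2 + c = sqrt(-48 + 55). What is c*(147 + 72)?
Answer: -438 + 219*sqrt(7) ≈ 141.42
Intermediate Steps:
c = -2 + sqrt(7) (c = -2 + sqrt(-48 + 55) = -2 + sqrt(7) ≈ 0.64575)
c*(147 + 72) = (-2 + sqrt(7))*(147 + 72) = (-2 + sqrt(7))*219 = -438 + 219*sqrt(7)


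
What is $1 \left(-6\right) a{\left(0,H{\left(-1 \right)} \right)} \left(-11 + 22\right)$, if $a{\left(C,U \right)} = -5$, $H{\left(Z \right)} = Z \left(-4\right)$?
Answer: $330$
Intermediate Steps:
$H{\left(Z \right)} = - 4 Z$
$1 \left(-6\right) a{\left(0,H{\left(-1 \right)} \right)} \left(-11 + 22\right) = 1 \left(-6\right) \left(-5\right) \left(-11 + 22\right) = \left(-6\right) \left(-5\right) 11 = 30 \cdot 11 = 330$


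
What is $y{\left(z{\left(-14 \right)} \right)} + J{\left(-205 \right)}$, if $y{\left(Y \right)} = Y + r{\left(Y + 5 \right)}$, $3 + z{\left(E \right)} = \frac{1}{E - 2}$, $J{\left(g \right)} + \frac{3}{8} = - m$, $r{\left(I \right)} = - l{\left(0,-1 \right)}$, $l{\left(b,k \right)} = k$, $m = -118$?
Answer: $\frac{1849}{16} \approx 115.56$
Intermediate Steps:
$r{\left(I \right)} = 1$ ($r{\left(I \right)} = \left(-1\right) \left(-1\right) = 1$)
$J{\left(g \right)} = \frac{941}{8}$ ($J{\left(g \right)} = - \frac{3}{8} - -118 = - \frac{3}{8} + 118 = \frac{941}{8}$)
$z{\left(E \right)} = -3 + \frac{1}{-2 + E}$ ($z{\left(E \right)} = -3 + \frac{1}{E - 2} = -3 + \frac{1}{-2 + E}$)
$y{\left(Y \right)} = 1 + Y$ ($y{\left(Y \right)} = Y + 1 = 1 + Y$)
$y{\left(z{\left(-14 \right)} \right)} + J{\left(-205 \right)} = \left(1 + \frac{7 - -42}{-2 - 14}\right) + \frac{941}{8} = \left(1 + \frac{7 + 42}{-16}\right) + \frac{941}{8} = \left(1 - \frac{49}{16}\right) + \frac{941}{8} = - \frac{33}{16} + \frac{941}{8} = \frac{1849}{16}$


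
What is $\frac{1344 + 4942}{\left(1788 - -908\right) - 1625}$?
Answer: $\frac{898}{153} \approx 5.8693$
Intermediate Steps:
$\frac{1344 + 4942}{\left(1788 - -908\right) - 1625} = \frac{6286}{\left(1788 + 908\right) - 1625} = \frac{6286}{2696 - 1625} = \frac{6286}{1071} = 6286 \cdot \frac{1}{1071} = \frac{898}{153}$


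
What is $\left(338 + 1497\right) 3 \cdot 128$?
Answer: $704640$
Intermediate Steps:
$\left(338 + 1497\right) 3 \cdot 128 = 1835 \cdot 384 = 704640$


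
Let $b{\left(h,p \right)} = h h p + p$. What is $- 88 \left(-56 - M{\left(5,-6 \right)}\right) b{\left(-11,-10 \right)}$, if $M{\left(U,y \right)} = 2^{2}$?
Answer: $-6441600$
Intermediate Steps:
$M{\left(U,y \right)} = 4$
$b{\left(h,p \right)} = p + p h^{2}$ ($b{\left(h,p \right)} = h^{2} p + p = p h^{2} + p = p + p h^{2}$)
$- 88 \left(-56 - M{\left(5,-6 \right)}\right) b{\left(-11,-10 \right)} = - 88 \left(-56 - 4\right) \left(- 10 \left(1 + \left(-11\right)^{2}\right)\right) = - 88 \left(-56 - 4\right) \left(- 10 \left(1 + 121\right)\right) = \left(-88\right) \left(-60\right) \left(\left(-10\right) 122\right) = 5280 \left(-1220\right) = -6441600$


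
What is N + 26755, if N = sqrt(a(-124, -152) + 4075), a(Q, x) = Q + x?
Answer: 26755 + sqrt(3799) ≈ 26817.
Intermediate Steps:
N = sqrt(3799) (N = sqrt((-124 - 152) + 4075) = sqrt(-276 + 4075) = sqrt(3799) ≈ 61.636)
N + 26755 = sqrt(3799) + 26755 = 26755 + sqrt(3799)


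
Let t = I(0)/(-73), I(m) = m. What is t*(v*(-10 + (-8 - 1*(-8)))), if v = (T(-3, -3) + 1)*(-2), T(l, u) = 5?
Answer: 0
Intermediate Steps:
t = 0 (t = 0/(-73) = 0*(-1/73) = 0)
v = -12 (v = (5 + 1)*(-2) = 6*(-2) = -12)
t*(v*(-10 + (-8 - 1*(-8)))) = 0*(-12*(-10 + (-8 - 1*(-8)))) = 0*(-12*(-10 + (-8 + 8))) = 0*(-12*(-10 + 0)) = 0*(-12*(-10)) = 0*120 = 0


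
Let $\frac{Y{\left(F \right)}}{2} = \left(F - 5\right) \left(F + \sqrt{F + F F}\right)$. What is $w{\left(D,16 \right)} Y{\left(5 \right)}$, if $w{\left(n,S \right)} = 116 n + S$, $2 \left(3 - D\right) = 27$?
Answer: $0$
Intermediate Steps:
$D = - \frac{21}{2}$ ($D = 3 - \frac{27}{2} = - \frac{21}{2} \approx -10.5$)
$w{\left(n,S \right)} = S + 116 n$
$Y{\left(F \right)} = 2 \left(-5 + F\right) \left(F + \sqrt{F + F^{2}}\right)$ ($Y{\left(F \right)} = 2 \left(F - 5\right) \left(F + \sqrt{F + F F}\right) = 2 \left(-5 + F\right) \left(F + \sqrt{F + F^{2}}\right)$)
$w{\left(D,16 \right)} Y{\left(5 \right)} = \left(16 + 116 \left(- \frac{21}{2}\right)\right) \left(\left(-10\right) 5 - 10 \sqrt{5 \left(1 + 5\right)} + 2 \cdot 5^{2} + 2 \cdot 5 \sqrt{5 \left(1 + 5\right)}\right) = \left(16 - 1218\right) \left(-50 - 10 \sqrt{5 \cdot 6} + 2 \cdot 25 + 2 \cdot 5 \sqrt{5 \cdot 6}\right) = - 1202 \left(-50 - 10 \sqrt{30} + 50 + 2 \cdot 5 \sqrt{30}\right) = - 1202 \left(-50 - 10 \sqrt{30} + 50 + 10 \sqrt{30}\right) = \left(-1202\right) 0 = 0$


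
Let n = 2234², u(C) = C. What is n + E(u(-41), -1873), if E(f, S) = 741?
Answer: 4991497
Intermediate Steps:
n = 4990756
n + E(u(-41), -1873) = 4990756 + 741 = 4991497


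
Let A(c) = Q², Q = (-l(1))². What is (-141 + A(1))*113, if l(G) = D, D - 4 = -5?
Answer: -15820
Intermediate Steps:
D = -1 (D = 4 - 5 = -1)
l(G) = -1
Q = 1 (Q = (-1*(-1))² = 1² = 1)
A(c) = 1 (A(c) = 1² = 1)
(-141 + A(1))*113 = (-141 + 1)*113 = -140*113 = -15820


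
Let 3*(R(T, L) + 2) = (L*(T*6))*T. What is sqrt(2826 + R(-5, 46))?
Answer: 2*sqrt(1281) ≈ 71.582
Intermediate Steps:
R(T, L) = -2 + 2*L*T**2 (R(T, L) = -2 + ((L*(T*6))*T)/3 = -2 + ((L*(6*T))*T)/3 = -2 + ((6*L*T)*T)/3 = -2 + (6*L*T**2)/3 = -2 + 2*L*T**2)
sqrt(2826 + R(-5, 46)) = sqrt(2826 + (-2 + 2*46*(-5)**2)) = sqrt(2826 + (-2 + 2*46*25)) = sqrt(2826 + (-2 + 2300)) = sqrt(2826 + 2298) = sqrt(5124) = 2*sqrt(1281)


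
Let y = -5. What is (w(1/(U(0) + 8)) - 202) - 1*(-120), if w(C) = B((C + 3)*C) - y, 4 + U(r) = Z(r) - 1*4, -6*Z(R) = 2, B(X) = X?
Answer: -77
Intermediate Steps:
Z(R) = -⅓ (Z(R) = -⅙*2 = -⅓)
U(r) = -25/3 (U(r) = -4 + (-⅓ - 1*4) = -4 + (-⅓ - 4) = -4 - 13/3 = -25/3)
w(C) = 5 + C*(3 + C) (w(C) = (C + 3)*C - 1*(-5) = (3 + C)*C + 5 = C*(3 + C) + 5 = 5 + C*(3 + C))
(w(1/(U(0) + 8)) - 202) - 1*(-120) = ((5 + (3 + 1/(-25/3 + 8))/(-25/3 + 8)) - 202) - 1*(-120) = ((5 + (3 + 1/(-⅓))/(-⅓)) - 202) + 120 = ((5 - 3*(3 - 3)) - 202) + 120 = ((5 - 3*0) - 202) + 120 = ((5 + 0) - 202) + 120 = (5 - 202) + 120 = -197 + 120 = -77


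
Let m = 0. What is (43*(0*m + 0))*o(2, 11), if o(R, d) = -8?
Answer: 0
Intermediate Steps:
(43*(0*m + 0))*o(2, 11) = (43*(0*0 + 0))*(-8) = (43*(0 + 0))*(-8) = (43*0)*(-8) = 0*(-8) = 0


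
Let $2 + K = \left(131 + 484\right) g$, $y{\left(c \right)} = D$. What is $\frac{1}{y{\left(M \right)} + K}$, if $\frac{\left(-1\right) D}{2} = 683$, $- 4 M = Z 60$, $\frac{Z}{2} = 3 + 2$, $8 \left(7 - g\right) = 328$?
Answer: $- \frac{1}{22278} \approx -4.4887 \cdot 10^{-5}$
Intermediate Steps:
$g = -34$ ($g = 7 - 41 = -34$)
$Z = 10$ ($Z = 2 \left(3 + 2\right) = 2 \cdot 5 = 10$)
$M = -150$ ($M = - \frac{10 \cdot 60}{4} = \left(- \frac{1}{4}\right) 600 = -150$)
$D = -1366$ ($D = \left(-2\right) 683 = -1366$)
$y{\left(c \right)} = -1366$
$K = -20912$ ($K = -2 + \left(131 + 484\right) \left(-34\right) = -2 + 615 \left(-34\right) = -2 - 20910 = -20912$)
$\frac{1}{y{\left(M \right)} + K} = \frac{1}{-1366 - 20912} = \frac{1}{-22278} = - \frac{1}{22278}$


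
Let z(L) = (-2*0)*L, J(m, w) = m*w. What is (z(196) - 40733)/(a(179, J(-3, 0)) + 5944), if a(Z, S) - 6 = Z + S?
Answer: -40733/6129 ≈ -6.6459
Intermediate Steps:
a(Z, S) = 6 + S + Z (a(Z, S) = 6 + (Z + S) = 6 + (S + Z) = 6 + S + Z)
z(L) = 0 (z(L) = 0*L = 0)
(z(196) - 40733)/(a(179, J(-3, 0)) + 5944) = (0 - 40733)/((6 - 3*0 + 179) + 5944) = -40733/((6 + 0 + 179) + 5944) = -40733/(185 + 5944) = -40733/6129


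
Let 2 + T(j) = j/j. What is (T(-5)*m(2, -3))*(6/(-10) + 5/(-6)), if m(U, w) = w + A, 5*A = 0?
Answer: -43/10 ≈ -4.3000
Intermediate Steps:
T(j) = -1 (T(j) = -2 + j/j = -2 + 1 = -1)
A = 0 (A = (⅕)*0 = 0)
m(U, w) = w (m(U, w) = w + 0 = w)
(T(-5)*m(2, -3))*(6/(-10) + 5/(-6)) = (-1*(-3))*(6/(-10) + 5/(-6)) = 3*(6*(-⅒) + 5*(-⅙)) = 3*(-⅗ - ⅚) = 3*(-43/30) = -43/10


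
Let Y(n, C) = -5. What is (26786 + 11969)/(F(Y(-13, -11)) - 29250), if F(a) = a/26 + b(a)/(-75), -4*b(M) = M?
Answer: -30228900/22815163 ≈ -1.3249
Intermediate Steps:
b(M) = -M/4
F(a) = 163*a/3900 (F(a) = a/26 - a/4/(-75) = a*(1/26) - a/4*(-1/75) = a/26 + a/300 = 163*a/3900)
(26786 + 11969)/(F(Y(-13, -11)) - 29250) = (26786 + 11969)/((163/3900)*(-5) - 29250) = 38755/(-163/780 - 29250) = 38755/(-22815163/780) = 38755*(-780/22815163) = -30228900/22815163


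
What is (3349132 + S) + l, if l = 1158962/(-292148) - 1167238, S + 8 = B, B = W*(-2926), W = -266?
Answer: 432407967467/146074 ≈ 2.9602e+6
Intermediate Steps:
B = 778316 (B = -266*(-2926) = 778316)
S = 778308 (S = -8 + 778316 = 778308)
l = -170503703093/146074 (l = 1158962*(-1/292148) - 1167238 = -579481/146074 - 1167238 = -170503703093/146074 ≈ -1.1672e+6)
(3349132 + S) + l = (3349132 + 778308) - 170503703093/146074 = 4127440 - 170503703093/146074 = 432407967467/146074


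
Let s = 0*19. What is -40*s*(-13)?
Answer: 0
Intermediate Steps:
s = 0
-40*s*(-13) = -40*0*(-13) = 0*(-13) = 0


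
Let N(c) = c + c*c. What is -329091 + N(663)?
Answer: 111141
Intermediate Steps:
N(c) = c + c²
-329091 + N(663) = -329091 + 663*(1 + 663) = -329091 + 663*664 = -329091 + 440232 = 111141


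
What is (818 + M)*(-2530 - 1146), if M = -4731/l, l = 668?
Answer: -497815867/167 ≈ -2.9809e+6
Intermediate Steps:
M = -4731/668 ≈ -7.0823
(818 + M)*(-2530 - 1146) = (818 - 4731/668)*(-2530 - 1146) = (541693/668)*(-3676) = -497815867/167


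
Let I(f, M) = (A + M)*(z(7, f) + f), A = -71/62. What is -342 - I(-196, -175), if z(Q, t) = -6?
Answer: -1113623/31 ≈ -35923.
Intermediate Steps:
A = -71/62 (A = -71*1/62 = -71/62 ≈ -1.1452)
I(f, M) = (-6 + f)*(-71/62 + M) (I(f, M) = (-71/62 + M)*(-6 + f) = (-6 + f)*(-71/62 + M))
-342 - I(-196, -175) = -342 - (213/31 - 6*(-175) - 71/62*(-196) - 175*(-196)) = -342 - (213/31 + 1050 + 6958/31 + 34300) = -342 - 1*1103021/31 = -342 - 1103021/31 = -1113623/31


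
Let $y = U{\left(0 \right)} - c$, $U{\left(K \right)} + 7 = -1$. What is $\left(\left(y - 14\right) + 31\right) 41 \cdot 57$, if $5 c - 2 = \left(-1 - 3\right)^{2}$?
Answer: $\frac{63099}{5} \approx 12620.0$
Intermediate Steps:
$c = \frac{18}{5}$ ($c = \frac{2}{5} + \frac{\left(-1 - 3\right)^{2}}{5} = \frac{2}{5} + \frac{\left(-4\right)^{2}}{5} = \frac{2}{5} + \frac{1}{5} \cdot 16 = \frac{2}{5} + \frac{16}{5} = \frac{18}{5} \approx 3.6$)
$U{\left(K \right)} = -8$ ($U{\left(K \right)} = -7 - 1 = -8$)
$y = - \frac{58}{5}$ ($y = -8 - \frac{18}{5} = - \frac{58}{5} \approx -11.6$)
$\left(\left(y - 14\right) + 31\right) 41 \cdot 57 = \left(\left(- \frac{58}{5} - 14\right) + 31\right) 41 \cdot 57 = \left(- \frac{128}{5} + 31\right) 41 \cdot 57 = \frac{27}{5} \cdot 41 \cdot 57 = \frac{1107}{5} \cdot 57 = \frac{63099}{5}$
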